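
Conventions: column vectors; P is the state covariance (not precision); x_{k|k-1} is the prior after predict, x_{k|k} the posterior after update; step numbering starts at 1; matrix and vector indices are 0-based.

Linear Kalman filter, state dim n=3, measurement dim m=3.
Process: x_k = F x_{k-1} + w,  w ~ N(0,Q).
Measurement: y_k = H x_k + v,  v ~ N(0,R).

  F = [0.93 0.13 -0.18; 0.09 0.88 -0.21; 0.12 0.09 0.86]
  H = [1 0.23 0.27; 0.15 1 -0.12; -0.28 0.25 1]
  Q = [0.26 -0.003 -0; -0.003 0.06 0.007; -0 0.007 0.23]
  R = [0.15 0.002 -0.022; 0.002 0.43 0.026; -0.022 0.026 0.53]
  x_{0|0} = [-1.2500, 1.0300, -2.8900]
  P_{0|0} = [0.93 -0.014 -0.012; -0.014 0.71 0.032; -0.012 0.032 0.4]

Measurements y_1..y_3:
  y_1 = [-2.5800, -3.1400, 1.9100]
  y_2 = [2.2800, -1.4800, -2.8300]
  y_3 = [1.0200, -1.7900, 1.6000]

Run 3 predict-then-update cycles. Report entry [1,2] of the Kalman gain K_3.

step 1: x^-=[-0.5084, 1.4008, -2.5427]  P^-=[1.0885 0.1562 0.0425; 0.1562 0.6214 0.0224; 0.0425 0.0224 0.5472]  S=[1.4088 0.4541 -0.0684; 0.4541 1.1237 0.0617; -0.0684 0.0617 1.1669]  K=[0.8126 -0.0408 -0.1415; 0.0440 0.5488 0.0885; 0.2084 -0.1435 0.4833]  nu=[-1.7073, -4.7697, 3.9601]  x^+=[-2.2613, -0.9417, -0.2999]  P^+=[0.1468 -0.0466 -0.0412; -0.0466 0.2437 -0.0138; -0.0412 -0.0138 0.2397]
step 2: x^-=[-2.1715, -0.9692, -0.6140]  P^-=[0.4020 0.0188 -0.0559; 0.0188 0.2598 -0.0330; -0.0559 -0.0330 0.3998]  S=[0.5693 0.1250 -0.0697; 0.1250 0.7202 -0.0208; -0.0697 -0.0208 0.9897]  K=[0.6730 -0.0010 -0.1181; 0.0473 0.3630 0.0379; 0.1602 -0.1398 0.4197]  nu=[4.8402, -0.2588, -2.5817]  x^+=[1.3913, -0.9320, -0.8863]  P^+=[0.1194 -0.0246 -0.0378; -0.0246 0.1587 -0.0181; -0.0378 -0.0181 0.2092]
step 3: x^-=[1.3323, -0.5088, -0.6792]  P^-=[0.3803 0.0240 -0.0508; 0.0240 0.1973 -0.0351; -0.0508 -0.0351 0.3766]  S=[0.5474 0.1126 -0.0684; 0.1126 0.6587 -0.0350; -0.0684 -0.0350 0.9563]  K=[0.6633 0.0131 -0.1103; 0.0497 0.3041 0.0226; 0.1574 -0.1388 0.4057]  nu=[-0.0119, -1.5625, 2.7794]  x^+=[0.9975, -0.9218, 0.6634]  P^+=[0.1157 -0.0176 -0.0359; -0.0176 0.1318 -0.0191; -0.0359 -0.0191 0.2027]

K[1,2] = 0.0226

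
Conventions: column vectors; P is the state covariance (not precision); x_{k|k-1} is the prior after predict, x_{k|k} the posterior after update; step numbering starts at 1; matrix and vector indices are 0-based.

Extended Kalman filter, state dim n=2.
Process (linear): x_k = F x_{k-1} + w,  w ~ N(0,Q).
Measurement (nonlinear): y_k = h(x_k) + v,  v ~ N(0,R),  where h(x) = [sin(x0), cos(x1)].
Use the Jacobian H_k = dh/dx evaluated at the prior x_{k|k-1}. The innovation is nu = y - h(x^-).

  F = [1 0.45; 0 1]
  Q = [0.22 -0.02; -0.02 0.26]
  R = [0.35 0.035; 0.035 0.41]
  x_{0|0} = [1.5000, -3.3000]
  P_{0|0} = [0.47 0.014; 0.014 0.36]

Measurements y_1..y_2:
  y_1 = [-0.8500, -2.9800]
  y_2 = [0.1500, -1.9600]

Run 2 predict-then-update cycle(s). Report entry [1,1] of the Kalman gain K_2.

K[1,1] = 0.3598

step 1: x^-=[0.0150, -3.3000]  P^-=[0.7755 0.1560; 0.1560 0.6200]  H_jac=[0.9999 0.0000; 0.0000 -0.1577]  S=[1.1253 0.0104; 0.0104 0.4254]  K=[0.6897 -0.0747; 0.1408 -0.2333]  nu=[-0.8650, -1.9925]  x^+=[-0.4328, -2.9568]  P^+=[0.2388 0.0411; 0.0411 0.5752]
step 2: x^-=[-1.7634, -2.9568]  P^-=[0.6123 0.2800; 0.2800 0.8352]  H_jac=[-0.1914 0.0000; 0.0000 0.1837]  S=[0.3724 0.0252; 0.0252 0.4382]  K=[-0.3238 0.1360; -0.1682 0.3598]  nu=[1.1315, -0.9770]  x^+=[-2.2626, -3.4987]  P^+=[0.5674 0.2417; 0.2417 0.7710]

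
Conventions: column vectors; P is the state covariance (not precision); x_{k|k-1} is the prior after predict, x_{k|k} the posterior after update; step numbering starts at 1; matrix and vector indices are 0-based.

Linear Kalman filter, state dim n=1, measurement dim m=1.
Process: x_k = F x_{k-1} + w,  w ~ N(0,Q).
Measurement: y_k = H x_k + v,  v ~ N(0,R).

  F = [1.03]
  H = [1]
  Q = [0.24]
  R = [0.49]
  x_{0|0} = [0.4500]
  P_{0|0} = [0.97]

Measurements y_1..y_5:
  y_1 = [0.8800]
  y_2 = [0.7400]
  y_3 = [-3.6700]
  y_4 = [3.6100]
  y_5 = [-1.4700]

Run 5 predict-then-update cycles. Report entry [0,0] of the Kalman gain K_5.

step 1: x^-=[0.4635]  P^-=[1.2691]  S=[1.7591]  K=[0.7214]  nu=[0.4165]  x^+=[0.7640]  P^+=[0.3535]
step 2: x^-=[0.7869]  P^-=[0.6150]  S=[1.1050]  K=[0.5566]  nu=[-0.0469]  x^+=[0.7608]  P^+=[0.2727]
step 3: x^-=[0.7836]  P^-=[0.5293]  S=[1.0193]  K=[0.5193]  nu=[-4.4536]  x^+=[-1.5291]  P^+=[0.2545]
step 4: x^-=[-1.5750]  P^-=[0.5099]  S=[0.9999]  K=[0.5100]  nu=[5.1850]  x^+=[1.0692]  P^+=[0.2499]
step 5: x^-=[1.1013]  P^-=[0.5051]  S=[0.9951]  K=[0.5076]  nu=[-2.5713]  x^+=[-0.2039]  P^+=[0.2487]

K[0,0] = 0.5076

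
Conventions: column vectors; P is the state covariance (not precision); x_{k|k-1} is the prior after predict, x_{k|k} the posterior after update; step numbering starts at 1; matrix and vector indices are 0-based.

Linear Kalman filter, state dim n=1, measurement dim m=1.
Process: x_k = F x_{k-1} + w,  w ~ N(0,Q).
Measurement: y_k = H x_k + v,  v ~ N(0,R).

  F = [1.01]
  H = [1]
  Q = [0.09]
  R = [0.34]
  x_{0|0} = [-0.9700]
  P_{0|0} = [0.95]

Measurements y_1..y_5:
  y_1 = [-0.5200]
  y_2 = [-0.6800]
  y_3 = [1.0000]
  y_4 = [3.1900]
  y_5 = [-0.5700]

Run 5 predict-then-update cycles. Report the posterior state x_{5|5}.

x_post = [0.5846]

step 1: x^-=[-0.9797]  P^-=[1.0591]  S=[1.3991]  K=[0.7570]  nu=[0.4597]  x^+=[-0.6317]  P^+=[0.2574]
step 2: x^-=[-0.6380]  P^-=[0.3525]  S=[0.6925]  K=[0.5091]  nu=[-0.0420]  x^+=[-0.6594]  P^+=[0.1731]
step 3: x^-=[-0.6660]  P^-=[0.2666]  S=[0.6066]  K=[0.4395]  nu=[1.6660]  x^+=[0.0661]  P^+=[0.1494]
step 4: x^-=[0.0668]  P^-=[0.2424]  S=[0.5824]  K=[0.4162]  nu=[3.1232]  x^+=[1.3668]  P^+=[0.1415]
step 5: x^-=[1.3804]  P^-=[0.2344]  S=[0.5744]  K=[0.4080]  nu=[-1.9504]  x^+=[0.5846]  P^+=[0.1387]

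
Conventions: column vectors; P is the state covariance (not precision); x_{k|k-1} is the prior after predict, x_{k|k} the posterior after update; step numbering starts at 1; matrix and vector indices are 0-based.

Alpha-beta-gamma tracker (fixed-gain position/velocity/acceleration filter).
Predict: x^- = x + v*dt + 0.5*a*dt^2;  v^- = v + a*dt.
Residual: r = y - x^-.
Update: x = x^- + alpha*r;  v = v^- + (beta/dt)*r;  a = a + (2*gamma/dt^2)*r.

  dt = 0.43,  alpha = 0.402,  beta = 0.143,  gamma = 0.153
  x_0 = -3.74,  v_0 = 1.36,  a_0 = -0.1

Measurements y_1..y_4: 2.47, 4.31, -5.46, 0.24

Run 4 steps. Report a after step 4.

a_post = -16.2828

step 1: x_pred=-3.1644  r=5.6344  x^+=-0.8994  v^+=3.1908  a^+=9.2247
step 2: x_pred=1.3255  r=2.9845  x^+=2.5252  v^+=8.1499  a^+=14.1640
step 3: x_pred=7.3392  r=-12.7992  x^+=2.1939  v^+=9.9840  a^+=-7.0180
step 4: x_pred=5.8382  r=-5.5982  x^+=3.5877  v^+=5.1045  a^+=-16.2828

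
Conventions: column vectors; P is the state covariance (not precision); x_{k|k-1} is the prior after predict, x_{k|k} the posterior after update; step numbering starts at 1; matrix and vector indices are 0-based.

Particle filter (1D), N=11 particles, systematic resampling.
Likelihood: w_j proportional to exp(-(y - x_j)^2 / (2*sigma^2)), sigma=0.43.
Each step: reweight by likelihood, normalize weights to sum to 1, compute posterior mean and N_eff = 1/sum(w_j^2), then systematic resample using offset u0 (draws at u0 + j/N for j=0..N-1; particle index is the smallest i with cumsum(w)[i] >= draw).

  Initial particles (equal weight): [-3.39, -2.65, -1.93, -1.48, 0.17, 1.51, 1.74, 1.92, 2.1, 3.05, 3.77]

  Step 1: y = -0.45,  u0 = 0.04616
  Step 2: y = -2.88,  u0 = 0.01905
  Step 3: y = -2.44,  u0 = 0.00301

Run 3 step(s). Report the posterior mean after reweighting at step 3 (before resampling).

post_mean = -1.4800

step 1: w=[0.0000, 0.0000, 0.0065, 0.1374, 0.8560, 0.0001, 0.0000, 0.0000, 0.0000, 0.0000, 0.0000]  mean=-0.0702  Neff=1.3303  idx=[3, 3, 4, 4, 4, 4, 4, 4, 4, 4, 4]
step 2: w=[0.5000, 0.5000, 0.0000, 0.0000, 0.0000, 0.0000, 0.0000, 0.0000, 0.0000, 0.0000, 0.0000]  mean=-1.4800  Neff=2.0000  idx=[0, 0, 0, 0, 0, 0, 1, 1, 1, 1, 1]
step 3: w=[0.0909, 0.0909, 0.0909, 0.0909, 0.0909, 0.0909, 0.0909, 0.0909, 0.0909, 0.0909, 0.0909]  mean=-1.4800  Neff=11.0000  idx=[0, 1, 2, 3, 4, 5, 6, 7, 8, 9, 10]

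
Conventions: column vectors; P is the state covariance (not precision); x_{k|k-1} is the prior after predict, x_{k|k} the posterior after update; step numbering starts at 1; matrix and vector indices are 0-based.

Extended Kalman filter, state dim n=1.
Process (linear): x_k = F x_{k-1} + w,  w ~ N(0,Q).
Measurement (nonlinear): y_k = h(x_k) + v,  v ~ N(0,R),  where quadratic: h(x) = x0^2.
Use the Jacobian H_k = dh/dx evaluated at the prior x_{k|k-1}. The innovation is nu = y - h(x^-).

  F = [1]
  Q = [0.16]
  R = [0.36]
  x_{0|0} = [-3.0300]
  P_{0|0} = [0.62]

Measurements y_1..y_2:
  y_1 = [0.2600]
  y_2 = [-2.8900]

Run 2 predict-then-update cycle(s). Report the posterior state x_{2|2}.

step 1: x^-=[-3.0300]  P^-=[0.7800]  H_jac=[-6.0600]  S=[29.0044]  K=[-0.1630]  nu=[-8.9209]  x^+=[-1.5762]  P^+=[0.0097]
step 2: x^-=[-1.5762]  P^-=[0.1697]  H_jac=[-3.1524]  S=[2.0462]  K=[-0.2614]  nu=[-5.3743]  x^+=[-0.1713]  P^+=[0.0299]

x_post = [-0.1713]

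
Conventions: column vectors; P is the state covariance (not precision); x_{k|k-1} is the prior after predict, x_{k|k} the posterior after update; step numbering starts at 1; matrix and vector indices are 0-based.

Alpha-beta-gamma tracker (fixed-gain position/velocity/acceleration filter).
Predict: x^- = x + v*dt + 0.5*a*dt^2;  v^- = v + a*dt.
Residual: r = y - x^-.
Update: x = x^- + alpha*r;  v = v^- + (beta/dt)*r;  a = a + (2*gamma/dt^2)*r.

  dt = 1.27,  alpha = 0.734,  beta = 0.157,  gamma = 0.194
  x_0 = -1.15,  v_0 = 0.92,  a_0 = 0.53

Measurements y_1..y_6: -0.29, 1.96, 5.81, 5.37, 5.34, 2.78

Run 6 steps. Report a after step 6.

step 1: x_pred=0.4458  r=-0.7358  x^+=-0.0943  v^+=1.5021  a^+=0.3530
step 2: x_pred=2.0981  r=-0.1381  x^+=1.9967  v^+=1.9334  a^+=0.3198
step 3: x_pred=4.7100  r=1.1000  x^+=5.5174  v^+=2.4755  a^+=0.5844
step 4: x_pred=9.1325  r=-3.7625  x^+=6.3708  v^+=2.7525  a^+=-0.3207
step 5: x_pred=9.6079  r=-4.2679  x^+=6.4752  v^+=1.8176  a^+=-1.3474
step 6: x_pred=7.6970  r=-4.9170  x^+=4.0879  v^+=-0.5015  a^+=-2.5302

a_post = -2.5302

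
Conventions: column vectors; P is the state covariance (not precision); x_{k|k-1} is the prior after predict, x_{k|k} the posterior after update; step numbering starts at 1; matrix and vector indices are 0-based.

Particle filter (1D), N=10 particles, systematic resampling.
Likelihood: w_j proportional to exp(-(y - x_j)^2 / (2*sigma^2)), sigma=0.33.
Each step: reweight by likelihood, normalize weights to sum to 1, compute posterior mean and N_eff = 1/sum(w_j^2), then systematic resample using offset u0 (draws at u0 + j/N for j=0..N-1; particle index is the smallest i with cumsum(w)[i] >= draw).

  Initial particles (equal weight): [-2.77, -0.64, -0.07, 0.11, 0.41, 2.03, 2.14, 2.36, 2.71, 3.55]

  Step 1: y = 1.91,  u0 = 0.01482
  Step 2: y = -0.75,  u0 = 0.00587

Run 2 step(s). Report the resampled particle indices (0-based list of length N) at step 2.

resampled_idx = [0, 0, 1, 1, 2, 2, 3, 3, 4, 4]

step 1: w=[0.0000, 0.0000, 0.0000, 0.0000, 0.0000, 0.4317, 0.3618, 0.1820, 0.0244, 0.0000]  mean=2.1465  Neff=2.8488  idx=[5, 5, 5, 5, 5, 6, 6, 6, 7, 7]
step 2: w=[0.1934, 0.1934, 0.1934, 0.1934, 0.1934, 0.0110, 0.0110, 0.0110, 0.0000, 0.0000]  mean=2.0337  Neff=5.3383  idx=[0, 0, 1, 1, 2, 2, 3, 3, 4, 4]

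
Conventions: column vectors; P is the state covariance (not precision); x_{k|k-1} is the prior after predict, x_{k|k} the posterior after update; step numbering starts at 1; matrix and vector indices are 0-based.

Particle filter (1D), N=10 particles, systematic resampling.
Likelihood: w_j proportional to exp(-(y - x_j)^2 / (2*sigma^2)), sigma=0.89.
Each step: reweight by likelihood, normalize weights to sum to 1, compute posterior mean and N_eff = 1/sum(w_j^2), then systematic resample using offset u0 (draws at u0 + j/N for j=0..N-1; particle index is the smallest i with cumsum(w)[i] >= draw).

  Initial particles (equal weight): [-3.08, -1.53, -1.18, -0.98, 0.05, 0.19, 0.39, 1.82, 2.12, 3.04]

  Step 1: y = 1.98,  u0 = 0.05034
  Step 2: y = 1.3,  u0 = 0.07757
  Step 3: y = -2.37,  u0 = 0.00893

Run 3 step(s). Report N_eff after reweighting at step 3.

step 1: w=[0.0000, 0.0001, 0.0006, 0.0014, 0.0328, 0.0456, 0.0699, 0.3393, 0.3406, 0.1696]  mean=1.8905  Neff=3.7324  idx=[5, 6, 7, 7, 7, 8, 8, 8, 9, 9]
step 2: w=[0.0787, 0.1015, 0.1444, 0.1444, 0.1444, 0.1120, 0.1120, 0.1120, 0.0253, 0.0253]  mean=1.7092  Neff=8.4784  idx=[0, 1, 2, 3, 4, 4, 5, 6, 7, 9]
step 3: w=[0.6599, 0.3371, 0.0006, 0.0006, 0.0006, 0.0006, 0.0001, 0.0001, 0.0001, 0.0000]  mean=0.2623  Neff=1.8209  idx=[0, 0, 0, 0, 0, 0, 0, 1, 1, 1]

N_eff = 1.8209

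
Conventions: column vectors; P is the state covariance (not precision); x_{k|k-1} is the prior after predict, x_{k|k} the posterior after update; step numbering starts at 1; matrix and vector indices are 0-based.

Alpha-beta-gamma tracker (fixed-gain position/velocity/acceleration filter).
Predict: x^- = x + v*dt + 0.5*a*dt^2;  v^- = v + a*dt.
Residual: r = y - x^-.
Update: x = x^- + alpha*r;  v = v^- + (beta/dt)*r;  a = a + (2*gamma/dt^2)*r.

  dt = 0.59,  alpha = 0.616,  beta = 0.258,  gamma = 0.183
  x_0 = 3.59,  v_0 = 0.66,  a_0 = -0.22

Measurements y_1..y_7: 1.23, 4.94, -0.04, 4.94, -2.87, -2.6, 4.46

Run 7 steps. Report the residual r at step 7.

step 1: x_pred=3.9411  r=-2.7111  x^+=2.2711  v^+=-0.6553  a^+=-3.0705
step 2: x_pred=1.3500  r=3.5900  x^+=3.5614  v^+=-0.8971  a^+=0.7041
step 3: x_pred=3.1547  r=-3.1947  x^+=1.1868  v^+=-1.8787  a^+=-2.6549
step 4: x_pred=-0.3837  r=5.3237  x^+=2.8957  v^+=-1.1171  a^+=2.9426
step 5: x_pred=2.7488  r=-5.6188  x^+=-0.7124  v^+=-1.8380  a^+=-2.9651
step 6: x_pred=-2.3129  r=-0.2871  x^+=-2.4897  v^+=-3.7129  a^+=-3.2670
step 7: x_pred=-5.2490  r=9.7090  x^+=0.7317  v^+=-1.3949  a^+=6.9412

resid = 9.7090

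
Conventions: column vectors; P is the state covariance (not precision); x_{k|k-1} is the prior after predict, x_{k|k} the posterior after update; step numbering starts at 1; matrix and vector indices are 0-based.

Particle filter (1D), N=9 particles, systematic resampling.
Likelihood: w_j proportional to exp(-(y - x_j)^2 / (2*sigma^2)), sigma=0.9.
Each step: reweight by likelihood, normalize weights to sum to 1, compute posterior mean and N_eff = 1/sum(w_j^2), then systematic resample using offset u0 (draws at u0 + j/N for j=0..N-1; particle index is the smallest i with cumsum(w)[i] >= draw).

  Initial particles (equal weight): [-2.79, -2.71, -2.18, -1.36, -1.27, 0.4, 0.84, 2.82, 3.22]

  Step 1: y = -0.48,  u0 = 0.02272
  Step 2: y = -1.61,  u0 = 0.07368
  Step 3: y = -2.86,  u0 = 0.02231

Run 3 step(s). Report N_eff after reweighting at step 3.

N_eff = 5.6192

step 1: w=[0.0148, 0.0185, 0.0668, 0.2466, 0.2706, 0.2466, 0.1357, 0.0005, 0.0001]  mean=-0.7016  Neff=4.5821  idx=[1, 3, 3, 4, 4, 4, 5, 5, 6]
step 2: w=[0.0881, 0.1788, 0.1788, 0.1730, 0.1730, 0.1730, 0.0153, 0.0153, 0.0046]  mean=-1.3681  Neff=6.1728  idx=[0, 1, 2, 2, 3, 4, 4, 5, 5]
step 3: w=[0.3542, 0.0896, 0.0896, 0.0896, 0.0754, 0.0754, 0.0754, 0.0754, 0.0754]  mean=-1.8042  Neff=5.6192  idx=[0, 0, 0, 1, 2, 3, 4, 6, 7]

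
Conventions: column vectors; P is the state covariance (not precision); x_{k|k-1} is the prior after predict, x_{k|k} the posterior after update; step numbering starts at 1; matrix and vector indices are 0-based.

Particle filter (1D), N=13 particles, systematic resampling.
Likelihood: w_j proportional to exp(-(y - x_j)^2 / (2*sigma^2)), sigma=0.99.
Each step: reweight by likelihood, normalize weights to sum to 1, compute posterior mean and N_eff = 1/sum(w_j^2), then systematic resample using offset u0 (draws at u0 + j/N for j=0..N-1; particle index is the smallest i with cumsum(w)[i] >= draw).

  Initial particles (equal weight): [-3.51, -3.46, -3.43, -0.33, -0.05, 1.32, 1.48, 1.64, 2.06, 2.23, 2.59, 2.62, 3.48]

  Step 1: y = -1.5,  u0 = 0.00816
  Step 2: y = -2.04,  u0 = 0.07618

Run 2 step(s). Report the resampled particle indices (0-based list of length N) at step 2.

resampled_idx = [0, 1, 2, 2, 3, 4, 5, 6, 7, 8, 9, 11, 12]

step 1: w=[0.0983, 0.1088, 0.1155, 0.3842, 0.2643, 0.0134, 0.0083, 0.0051, 0.0012, 0.0006, 0.0002, 0.0001, 0.0000]  mean=-1.2150  Neff=3.9592  idx=[0, 0, 1, 2, 2, 3, 3, 3, 3, 3, 4, 4, 4]
step 2: w=[0.1009, 0.1009, 0.1086, 0.1134, 0.1134, 0.0684, 0.0684, 0.0684, 0.0684, 0.0684, 0.0403, 0.0403, 0.0403]  mean=-1.9811  Neff=11.6103  idx=[0, 1, 2, 2, 3, 4, 5, 6, 7, 8, 9, 11, 12]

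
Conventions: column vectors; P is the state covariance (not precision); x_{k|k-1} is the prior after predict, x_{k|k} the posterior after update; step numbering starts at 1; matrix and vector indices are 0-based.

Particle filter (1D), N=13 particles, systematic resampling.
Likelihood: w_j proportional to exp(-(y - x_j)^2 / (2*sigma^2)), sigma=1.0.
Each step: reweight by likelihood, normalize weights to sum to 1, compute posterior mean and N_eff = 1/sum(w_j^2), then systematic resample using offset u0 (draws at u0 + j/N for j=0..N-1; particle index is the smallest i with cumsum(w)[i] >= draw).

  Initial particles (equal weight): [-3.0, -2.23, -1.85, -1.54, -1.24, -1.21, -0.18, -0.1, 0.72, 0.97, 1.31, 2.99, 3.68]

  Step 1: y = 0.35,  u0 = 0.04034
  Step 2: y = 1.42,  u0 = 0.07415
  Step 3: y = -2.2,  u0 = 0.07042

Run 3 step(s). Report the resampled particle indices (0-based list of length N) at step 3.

resampled_idx = [0, 0, 0, 0, 0, 1, 1, 1, 1, 2, 3, 6, 12]

step 1: w=[0.0007, 0.0071, 0.0175, 0.0330, 0.0557, 0.0584, 0.1713, 0.1782, 0.1841, 0.1627, 0.1244, 0.0060, 0.0008]  mean=0.1846  Neff=6.8991  idx=[3, 5, 6, 6, 7, 7, 7, 8, 8, 9, 9, 10, 10]
step 2: w=[0.0018, 0.0046, 0.0403, 0.0403, 0.0456, 0.0456, 0.0456, 0.1133, 0.1133, 0.1309, 0.1309, 0.1439, 0.1439]  mean=0.7577  Neff=9.0186  idx=[3, 5, 7, 7, 8, 9, 9, 10, 10, 11, 11, 12, 12]
step 3: w=[0.4098, 0.3475, 0.0444, 0.0444, 0.0444, 0.0207, 0.0207, 0.0207, 0.0207, 0.0067, 0.0067, 0.0067, 0.0067]  mean=0.1026  Neff=3.3724  idx=[0, 0, 0, 0, 0, 1, 1, 1, 1, 2, 3, 6, 12]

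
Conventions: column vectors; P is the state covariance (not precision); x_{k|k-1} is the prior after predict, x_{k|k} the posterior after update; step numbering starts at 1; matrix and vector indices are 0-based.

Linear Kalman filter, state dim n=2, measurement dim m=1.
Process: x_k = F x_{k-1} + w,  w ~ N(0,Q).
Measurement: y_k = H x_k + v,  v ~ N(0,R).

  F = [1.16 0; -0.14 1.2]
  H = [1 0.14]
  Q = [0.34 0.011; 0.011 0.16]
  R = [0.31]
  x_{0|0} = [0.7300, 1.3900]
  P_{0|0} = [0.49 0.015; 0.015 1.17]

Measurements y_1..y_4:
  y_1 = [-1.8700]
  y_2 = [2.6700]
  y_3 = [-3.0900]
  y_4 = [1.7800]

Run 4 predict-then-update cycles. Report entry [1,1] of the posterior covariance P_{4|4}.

P_post[1,1] = 6.6619

step 1: x^-=[0.8468, 1.5658]  P^-=[0.9993 -0.0477; -0.0477 1.8494]  S=[1.3322]  K=[0.7451; 0.1585]  nu=[-2.9360]  x^+=[-1.3409, 1.1003]  P^+=[0.2597 -0.2051; -0.2051 1.8159]
step 2: x^-=[-1.5554, 1.5081]  P^-=[0.6894 -0.3166; -0.3166 2.8489]  S=[0.9666]  K=[0.6674; 0.0850]  nu=[4.0143]  x^+=[1.1237, 1.8495]  P^+=[0.2589 -0.3715; -0.3715 2.8419]
step 3: x^-=[1.3035, 2.0621]  P^-=[0.6884 -0.5482; -0.5482 4.3822]  S=[0.9308]  K=[0.6571; 0.0702]  nu=[-4.6822]  x^+=[-1.7733, 1.7334]  P^+=[0.2865 -0.5911; -0.5911 4.3776]
step 4: x^-=[-2.0570, 2.3283]  P^-=[0.7255 -0.8583; -0.8583 6.6680]  S=[0.9258]  K=[0.6538; 0.0812]  nu=[3.5110]  x^+=[0.2385, 2.6134]  P^+=[0.3297 -0.9075; -0.9075 6.6619]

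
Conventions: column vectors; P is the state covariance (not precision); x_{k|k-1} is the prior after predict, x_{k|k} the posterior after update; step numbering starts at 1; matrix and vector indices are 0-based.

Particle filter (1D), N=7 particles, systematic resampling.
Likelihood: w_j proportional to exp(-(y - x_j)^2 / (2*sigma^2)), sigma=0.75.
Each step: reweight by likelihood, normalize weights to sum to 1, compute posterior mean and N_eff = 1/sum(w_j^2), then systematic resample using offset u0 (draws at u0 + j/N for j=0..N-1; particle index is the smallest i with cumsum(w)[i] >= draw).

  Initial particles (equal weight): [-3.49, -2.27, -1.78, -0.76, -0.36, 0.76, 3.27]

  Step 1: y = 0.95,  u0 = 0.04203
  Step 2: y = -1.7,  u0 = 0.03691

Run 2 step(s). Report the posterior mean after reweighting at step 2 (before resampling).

step 1: w=[0.0000, 0.0001, 0.0010, 0.0585, 0.1713, 0.7625, 0.0066]  mean=0.4928  Neff=1.6281  idx=[3, 4, 5, 5, 5, 5, 5]
step 2: w=[0.6688, 0.2973, 0.0068, 0.0068, 0.0068, 0.0068, 0.0068]  mean=-0.5897  Neff=1.8657  idx=[0, 0, 0, 0, 0, 1, 1]

post_mean = -0.5897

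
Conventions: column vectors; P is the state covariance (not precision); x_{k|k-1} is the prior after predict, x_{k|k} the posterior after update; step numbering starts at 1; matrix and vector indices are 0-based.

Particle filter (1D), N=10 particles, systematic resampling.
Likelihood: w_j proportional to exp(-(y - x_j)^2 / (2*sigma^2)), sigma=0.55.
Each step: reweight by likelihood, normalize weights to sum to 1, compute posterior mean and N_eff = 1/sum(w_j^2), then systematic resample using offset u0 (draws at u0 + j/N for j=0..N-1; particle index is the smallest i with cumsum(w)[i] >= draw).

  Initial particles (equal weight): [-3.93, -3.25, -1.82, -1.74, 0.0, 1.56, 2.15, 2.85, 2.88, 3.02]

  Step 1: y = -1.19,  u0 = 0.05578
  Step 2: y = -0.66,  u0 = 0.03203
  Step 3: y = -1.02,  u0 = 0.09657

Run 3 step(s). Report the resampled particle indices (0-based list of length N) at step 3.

step 1: w=[0.0000, 0.0007, 0.4244, 0.4961, 0.0787, 0.0000, 0.0000, 0.0000, 0.0000, 0.0000]  mean=-1.6381  Neff=2.3124  idx=[2, 2, 2, 2, 3, 3, 3, 3, 3, 4]
step 2: w=[0.0657, 0.0657, 0.0657, 0.0657, 0.0883, 0.0883, 0.0883, 0.0883, 0.0883, 0.2956]  mean=-1.2467  Neff=6.9613  idx=[0, 2, 3, 4, 5, 7, 8, 9, 9, 9]
step 3: w=[0.1060, 0.1060, 0.1060, 0.1295, 0.1295, 0.1295, 0.1295, 0.0547, 0.0547, 0.0547]  mean=-1.4801  Neff=9.1105  idx=[0, 1, 2, 3, 4, 5, 5, 6, 8, 9]

resampled_idx = [0, 1, 2, 3, 4, 5, 5, 6, 8, 9]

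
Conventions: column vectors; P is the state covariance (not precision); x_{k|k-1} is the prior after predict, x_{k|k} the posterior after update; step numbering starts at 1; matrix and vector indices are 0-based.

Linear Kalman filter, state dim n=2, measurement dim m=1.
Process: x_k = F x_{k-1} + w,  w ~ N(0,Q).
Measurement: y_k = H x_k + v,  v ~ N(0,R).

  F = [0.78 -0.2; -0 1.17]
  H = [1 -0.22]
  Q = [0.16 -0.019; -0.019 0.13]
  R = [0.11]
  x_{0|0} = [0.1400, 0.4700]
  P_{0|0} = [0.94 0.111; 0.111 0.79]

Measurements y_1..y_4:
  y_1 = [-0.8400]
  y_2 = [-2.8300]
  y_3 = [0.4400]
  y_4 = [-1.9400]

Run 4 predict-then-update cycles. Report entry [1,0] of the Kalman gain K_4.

step 1: x^-=[0.0152, 0.5499]  P^-=[0.7289 -0.1026; -0.1026 1.2114]  S=[0.9426]  K=[0.7972; -0.3915]  nu=[-0.7342]  x^+=[-0.5701, 0.8374]  P^+=[0.1299 0.1917; 0.1917 1.0669]
step 2: x^-=[-0.6122, 0.9797]  P^-=[0.2219 -0.0938; -0.0938 1.5905]  S=[0.4501]  K=[0.5388; -0.9857]  nu=[-2.0023]  x^+=[-1.6909, 2.9534]  P^+=[0.0912 0.1453; 0.1453 1.1532]
step 3: x^-=[-1.9096, 3.4554]  P^-=[0.2163 -0.1563; -0.1563 1.7086]  S=[0.4778]  K=[0.5247; -1.1139]  nu=[3.1098]  x^+=[-0.2779, -0.0085]  P^+=[0.0848 0.1230; 0.1230 1.1159]
step 4: x^-=[-0.2150, -0.0099]  P^-=[0.2178 -0.1679; -0.1679 1.6575]  S=[0.4819]  K=[0.5287; -1.1050]  nu=[-1.7271]  x^+=[-1.1281, 1.8986]  P^+=[0.0832 0.1136; 0.1136 1.0690]

K[1,0] = -1.1050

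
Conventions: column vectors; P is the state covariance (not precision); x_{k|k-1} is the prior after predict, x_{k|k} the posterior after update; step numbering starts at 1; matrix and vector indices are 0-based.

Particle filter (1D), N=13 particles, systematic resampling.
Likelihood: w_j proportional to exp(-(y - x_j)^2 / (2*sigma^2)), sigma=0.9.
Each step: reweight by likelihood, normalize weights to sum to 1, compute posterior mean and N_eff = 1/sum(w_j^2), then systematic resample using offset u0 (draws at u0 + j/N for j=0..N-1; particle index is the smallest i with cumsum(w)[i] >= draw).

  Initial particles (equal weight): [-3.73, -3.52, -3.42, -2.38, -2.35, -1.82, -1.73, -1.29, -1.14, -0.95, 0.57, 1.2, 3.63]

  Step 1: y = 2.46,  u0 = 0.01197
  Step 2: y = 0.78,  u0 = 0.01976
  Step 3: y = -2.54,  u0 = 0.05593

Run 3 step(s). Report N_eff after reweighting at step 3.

N_eff = 5.2947

step 1: w=[0.0000, 0.0000, 0.0000, 0.0000, 0.0000, 0.0000, 0.0000, 0.0002, 0.0004, 0.0008, 0.1203, 0.4095, 0.4687]  mean=2.2600  Neff=2.4881  idx=[10, 10, 11, 11, 11, 11, 11, 12, 12, 12, 12, 12, 12]
step 2: w=[0.1504, 0.1504, 0.1386, 0.1386, 0.1386, 0.1386, 0.1386, 0.0010, 0.0010, 0.0010, 0.0010, 0.0010, 0.0010]  mean=1.0255  Neff=7.0768  idx=[0, 0, 1, 1, 2, 2, 3, 3, 4, 4, 5, 6, 6]
step 3: w=[0.2161, 0.2161, 0.2161, 0.2161, 0.0151, 0.0151, 0.0151, 0.0151, 0.0151, 0.0151, 0.0151, 0.0151, 0.0151]  mean=0.6554  Neff=5.2947  idx=[0, 0, 0, 1, 1, 2, 2, 2, 3, 3, 3, 6, 11]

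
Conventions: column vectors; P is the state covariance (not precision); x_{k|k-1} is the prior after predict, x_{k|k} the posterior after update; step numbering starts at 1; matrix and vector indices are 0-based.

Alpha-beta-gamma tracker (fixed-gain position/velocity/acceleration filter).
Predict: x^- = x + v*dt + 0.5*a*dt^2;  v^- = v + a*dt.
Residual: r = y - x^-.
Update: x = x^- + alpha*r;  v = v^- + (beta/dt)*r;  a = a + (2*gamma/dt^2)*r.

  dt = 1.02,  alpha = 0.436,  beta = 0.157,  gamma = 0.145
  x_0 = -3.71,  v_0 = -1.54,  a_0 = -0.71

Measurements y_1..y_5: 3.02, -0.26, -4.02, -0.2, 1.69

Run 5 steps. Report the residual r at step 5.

resid = -2.3862

step 1: x_pred=-5.6501  r=8.6701  x^+=-1.8700  v^+=-0.9297  a^+=1.7067
step 2: x_pred=-1.9304  r=1.6704  x^+=-1.2021  v^+=1.0683  a^+=2.1723
step 3: x_pred=1.0176  r=-5.0376  x^+=-1.1788  v^+=2.5086  a^+=0.7681
step 4: x_pred=1.7796  r=-1.9796  x^+=0.9165  v^+=2.9874  a^+=0.2164
step 5: x_pred=4.0762  r=-2.3862  x^+=3.0358  v^+=2.8408  a^+=-0.4488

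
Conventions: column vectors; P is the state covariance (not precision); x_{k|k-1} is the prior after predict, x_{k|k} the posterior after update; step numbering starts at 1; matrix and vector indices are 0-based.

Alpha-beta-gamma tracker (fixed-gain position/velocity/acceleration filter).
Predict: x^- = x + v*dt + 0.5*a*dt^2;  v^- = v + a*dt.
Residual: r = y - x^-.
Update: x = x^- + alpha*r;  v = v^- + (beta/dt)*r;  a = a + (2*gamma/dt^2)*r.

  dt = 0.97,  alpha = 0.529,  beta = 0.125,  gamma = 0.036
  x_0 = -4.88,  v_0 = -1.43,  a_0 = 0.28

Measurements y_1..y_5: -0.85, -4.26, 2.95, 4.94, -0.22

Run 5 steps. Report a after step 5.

step 1: x_pred=-6.1354  r=5.2854  x^+=-3.3394  v^+=-0.4773  a^+=0.6844
step 2: x_pred=-3.4804  r=-0.7796  x^+=-3.8928  v^+=0.0862  a^+=0.6248
step 3: x_pred=-3.5153  r=6.4653  x^+=-0.0952  v^+=1.5254  a^+=1.1195
step 4: x_pred=1.9111  r=3.0289  x^+=3.5134  v^+=3.0016  a^+=1.3513
step 5: x_pred=7.0607  r=-7.2807  x^+=3.2092  v^+=3.3742  a^+=0.7942

a_post = 0.7942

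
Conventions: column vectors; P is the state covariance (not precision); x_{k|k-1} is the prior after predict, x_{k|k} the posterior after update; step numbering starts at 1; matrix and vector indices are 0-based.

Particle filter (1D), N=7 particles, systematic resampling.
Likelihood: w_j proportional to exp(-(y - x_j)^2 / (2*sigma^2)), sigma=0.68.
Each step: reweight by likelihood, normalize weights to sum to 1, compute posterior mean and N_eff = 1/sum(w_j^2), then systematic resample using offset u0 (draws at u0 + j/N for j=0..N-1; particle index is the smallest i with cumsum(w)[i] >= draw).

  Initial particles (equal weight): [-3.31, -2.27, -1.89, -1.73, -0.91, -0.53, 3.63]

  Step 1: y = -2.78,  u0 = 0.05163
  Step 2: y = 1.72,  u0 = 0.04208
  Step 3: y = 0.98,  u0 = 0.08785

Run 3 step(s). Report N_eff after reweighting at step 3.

step 1: w=[0.3283, 0.3358, 0.1889, 0.1350, 0.0101, 0.0019, 0.0000]  mean=-2.4497  Neff=3.6424  idx=[0, 0, 1, 1, 1, 2, 3]
step 2: w=[0.0000, 0.0000, 0.0097, 0.0097, 0.0097, 0.2210, 0.7498]  mean=-1.7811  Neff=1.6359  idx=[5, 5, 6, 6, 6, 6, 6]
step 3: w=[0.0661, 0.0661, 0.1736, 0.1736, 0.1736, 0.1736, 0.1736]  mean=-1.7512  Neff=6.2753  idx=[1, 2, 3, 4, 5, 5, 6]

N_eff = 6.2753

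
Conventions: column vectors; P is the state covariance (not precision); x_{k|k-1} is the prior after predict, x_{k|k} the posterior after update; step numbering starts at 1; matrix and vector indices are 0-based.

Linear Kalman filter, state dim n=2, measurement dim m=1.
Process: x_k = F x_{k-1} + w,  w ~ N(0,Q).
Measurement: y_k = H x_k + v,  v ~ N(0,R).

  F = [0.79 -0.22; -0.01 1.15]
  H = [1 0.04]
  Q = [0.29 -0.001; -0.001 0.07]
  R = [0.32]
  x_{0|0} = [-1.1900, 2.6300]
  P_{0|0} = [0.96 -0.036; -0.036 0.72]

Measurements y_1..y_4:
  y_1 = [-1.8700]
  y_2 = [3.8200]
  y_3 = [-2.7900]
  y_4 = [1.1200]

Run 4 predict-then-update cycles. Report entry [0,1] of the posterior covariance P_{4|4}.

step 1: x^-=[-1.5187, 3.0364]  P^-=[0.9365 -0.2235; -0.2235 1.0231]  S=[1.2403]  K=[0.7479; -0.1472]  nu=[-0.4728]  x^+=[-1.8723, 3.1060]  P^+=[0.2428 -0.0870; -0.0870 0.9962]
step 2: x^-=[-2.1624, 3.5906]  P^-=[0.5200 -0.3342; -0.3342 1.3896]  S=[0.8155]  K=[0.6213; -0.3416]  nu=[5.8388]  x^+=[1.4649, 1.5960]  P^+=[0.2052 -0.1611; -0.1611 1.2944]
step 3: x^-=[0.8062, 1.8207]  P^-=[0.5367 -0.4768; -0.4768 1.7855]  S=[0.8214]  K=[0.6302; -0.4935]  nu=[-3.6690]  x^+=[-1.5060, 3.6314]  P^+=[0.2105 -0.2213; -0.2213 1.5855]
step 4: x^-=[-1.9886, 4.1911]  P^-=[0.5751 -0.6054; -0.6054 2.1719]  S=[0.8501]  K=[0.6480; -0.6099]  nu=[2.9410]  x^+=[-0.0830, 2.3974]  P^+=[0.2181 -0.2694; -0.2694 1.8557]

P_post[0,1] = -0.2694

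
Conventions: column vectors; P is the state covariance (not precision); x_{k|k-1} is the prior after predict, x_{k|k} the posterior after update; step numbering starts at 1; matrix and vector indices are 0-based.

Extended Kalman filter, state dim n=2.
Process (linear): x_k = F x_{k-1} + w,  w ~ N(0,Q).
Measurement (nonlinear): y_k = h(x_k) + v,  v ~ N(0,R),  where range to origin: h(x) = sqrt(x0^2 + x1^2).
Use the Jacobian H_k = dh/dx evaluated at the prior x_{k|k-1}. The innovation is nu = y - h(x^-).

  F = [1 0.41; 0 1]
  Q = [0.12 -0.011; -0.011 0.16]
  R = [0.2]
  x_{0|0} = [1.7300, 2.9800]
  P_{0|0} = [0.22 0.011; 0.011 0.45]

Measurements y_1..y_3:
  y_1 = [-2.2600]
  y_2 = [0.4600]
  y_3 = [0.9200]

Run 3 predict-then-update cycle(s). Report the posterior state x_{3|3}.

step 1: x^-=[2.9518, 2.9800]  P^-=[0.4247 0.1845; 0.1845 0.6100]  H_jac=[0.7037 0.7105]  S=[0.9027]  K=[0.4763; 0.6239]  nu=[-6.4545]  x^+=[-0.1223, -1.0471]  P^+=[0.2199 -0.0837; -0.0837 0.2586]
step 2: x^-=[-0.5516, -1.0471]  P^-=[0.3147 0.0113; 0.0113 0.4186]  H_jac=[-0.4661 -0.8848]  S=[0.6053]  K=[-0.2588; -0.6205]  nu=[-0.7235]  x^+=[-0.3644, -0.5982]  P^+=[0.2742 -0.0859; -0.0859 0.1855]
step 3: x^-=[-0.6096, -0.5982]  P^-=[0.3549 -0.0209; -0.0209 0.3455]  H_jac=[-0.7138 -0.7004]  S=[0.5294]  K=[-0.4509; -0.4290]  nu=[0.0659]  x^+=[-0.6393, -0.6265]  P^+=[0.2473 -0.1233; -0.1233 0.2481]

x_post = [-0.6393, -0.6265]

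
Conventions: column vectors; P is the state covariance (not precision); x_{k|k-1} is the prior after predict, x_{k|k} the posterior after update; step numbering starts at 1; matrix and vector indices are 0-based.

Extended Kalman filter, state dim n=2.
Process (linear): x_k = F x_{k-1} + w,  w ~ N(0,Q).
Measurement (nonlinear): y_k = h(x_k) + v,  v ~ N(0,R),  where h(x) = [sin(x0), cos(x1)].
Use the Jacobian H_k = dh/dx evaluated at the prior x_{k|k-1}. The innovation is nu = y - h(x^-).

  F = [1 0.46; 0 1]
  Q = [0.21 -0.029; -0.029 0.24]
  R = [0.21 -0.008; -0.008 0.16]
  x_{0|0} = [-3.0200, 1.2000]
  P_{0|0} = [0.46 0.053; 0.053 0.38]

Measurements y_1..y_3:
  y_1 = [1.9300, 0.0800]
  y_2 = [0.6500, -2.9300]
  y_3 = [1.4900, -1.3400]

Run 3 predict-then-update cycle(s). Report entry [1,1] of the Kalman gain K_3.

K[1,1] = 0.6791

step 1: x^-=[-2.4680, 1.2000]  P^-=[0.7992 0.1988; 0.1988 0.6200]  H_jac=[-0.7816 0.0000; 0.0000 -0.9320]  S=[0.6982 0.1368; 0.1368 0.6986]  K=[-0.8763 -0.0936; -0.0629 -0.8149]  nu=[2.5538, -0.2824]  x^+=[-4.6794, 1.2696]  P^+=[0.2345 0.0085; 0.0085 0.1393]
step 2: x^-=[-4.0954, 1.2696]  P^-=[0.4818 0.0436; 0.0436 0.3793]  H_jac=[-0.5786 0.0000; 0.0000 -0.9550]  S=[0.3713 0.0161; 0.0161 0.5060]  K=[-0.7483 -0.0585; -0.0370 -0.7148]  nu=[-0.1656, -3.2267]  x^+=[-3.7825, 3.5822]  P^+=[0.2708 0.0035; 0.0035 0.1195]
step 3: x^-=[-2.1347, 3.5822]  P^-=[0.5093 0.0295; 0.0295 0.3595]  H_jac=[-0.5345 0.0000; 0.0000 0.4265]  S=[0.3555 -0.0147; -0.0147 0.2254]  K=[-0.7655 0.0058; -0.0162 0.6791]  nu=[2.3352, -0.4355]  x^+=[-3.9249, 3.2486]  P^+=[0.3008 0.0165; 0.0165 0.2551]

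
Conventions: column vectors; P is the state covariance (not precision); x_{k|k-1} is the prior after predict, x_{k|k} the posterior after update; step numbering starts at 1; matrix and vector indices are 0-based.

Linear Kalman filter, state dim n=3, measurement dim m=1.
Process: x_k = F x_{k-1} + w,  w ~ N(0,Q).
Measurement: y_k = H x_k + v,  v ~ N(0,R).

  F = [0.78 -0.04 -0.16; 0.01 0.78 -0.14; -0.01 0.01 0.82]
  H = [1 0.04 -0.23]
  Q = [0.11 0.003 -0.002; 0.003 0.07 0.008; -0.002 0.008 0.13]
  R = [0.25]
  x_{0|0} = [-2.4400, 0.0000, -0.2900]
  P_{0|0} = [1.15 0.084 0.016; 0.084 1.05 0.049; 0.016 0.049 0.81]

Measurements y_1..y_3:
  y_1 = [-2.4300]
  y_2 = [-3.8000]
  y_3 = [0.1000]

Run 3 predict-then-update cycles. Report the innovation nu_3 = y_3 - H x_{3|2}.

innov = [2.4135]

step 1: x^-=[-1.8568, 0.0162, -0.2134]  P^-=[0.8235 0.0408 -0.1084; 0.0408 0.7154 -0.0461; -0.1084 -0.0461 0.6754]  S=[1.1643]  K=[0.7301; 0.0687; -0.2281]  nu=[-0.6229]  x^+=[-2.3116, -0.0266, -0.0713]  P^+=[0.2029 -0.0176 0.0855; -0.0176 0.7099 -0.0279; 0.0855 -0.0279 0.6148]
step 2: x^-=[-1.7906, -0.0339, -0.0356]  P^-=[0.2297 -0.0207 -0.0289; -0.0207 0.5195 -0.0739; -0.0289 -0.0739 0.5416]  S=[0.5222]  K=[0.4510; 0.0328; -0.2996]  nu=[-2.0163]  x^+=[-2.7000, -0.1000, 0.5684]  P^+=[0.1235 -0.0284 0.0417; -0.0284 0.5190 -0.0688; 0.0417 -0.0688 0.4948]
step 3: x^-=[-2.1929, -0.1846, 0.4921]  P^-=[0.1891 -0.0148 -0.0392; -0.0148 0.4099 -0.0880; -0.0392 -0.0880 0.4609]  S=[0.4826]  K=[0.4093; 0.0452; -0.3083]  nu=[2.4135]  x^+=[-1.2051, -0.0754, -0.2519]  P^+=[0.1083 -0.0238 0.0217; -0.0238 0.4089 -0.0813; 0.0217 -0.0813 0.4151]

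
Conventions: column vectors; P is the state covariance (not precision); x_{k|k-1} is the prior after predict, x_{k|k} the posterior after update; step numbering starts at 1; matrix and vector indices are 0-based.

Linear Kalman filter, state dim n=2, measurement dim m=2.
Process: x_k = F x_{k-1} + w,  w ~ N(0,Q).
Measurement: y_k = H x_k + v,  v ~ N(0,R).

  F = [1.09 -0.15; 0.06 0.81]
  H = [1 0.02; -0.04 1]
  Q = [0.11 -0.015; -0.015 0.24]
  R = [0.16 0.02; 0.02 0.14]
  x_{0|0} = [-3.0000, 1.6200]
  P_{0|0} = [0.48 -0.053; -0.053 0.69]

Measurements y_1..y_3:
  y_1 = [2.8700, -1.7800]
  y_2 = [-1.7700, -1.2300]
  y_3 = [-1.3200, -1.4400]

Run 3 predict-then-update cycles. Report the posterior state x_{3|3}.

step 1: x^-=[-3.5130, 1.1322]  P^-=[0.7131 -0.1138; -0.1138 0.6893]  S=[0.8689 -0.1084; -0.1084 0.8395]  K=[0.8101 -0.0649; -0.0121 0.8249]  nu=[6.3604, -3.0527]  x^+=[1.8373, -1.4632]  P^+=[0.1281 0.0122; 0.0122 0.1157]
step 2: x^-=[2.2222, -1.0749]  P^-=[0.2608 -0.0100; -0.0100 0.3176]  S=[0.4205 0.0059; 0.0059 0.4588]  K=[0.6204 -0.0525; -0.0184 0.6933]  nu=[-3.9707, -0.0662]  x^+=[-0.2378, -1.0476]  P^+=[0.0980 0.0090; 0.0090 0.0971]
step 3: x^-=[-0.1020, -0.8628]  P^-=[0.2257 -0.0125; -0.0125 0.3049]  S=[0.3853 0.0045; 0.0045 0.4463]  K=[0.5858 -0.0543; -0.0248 0.6846]  nu=[-1.2007, -0.5813]  x^+=[-0.7738, -1.2310]  P^+=[0.0925 0.0078; 0.0078 0.0957]

x_post = [-0.7738, -1.2310]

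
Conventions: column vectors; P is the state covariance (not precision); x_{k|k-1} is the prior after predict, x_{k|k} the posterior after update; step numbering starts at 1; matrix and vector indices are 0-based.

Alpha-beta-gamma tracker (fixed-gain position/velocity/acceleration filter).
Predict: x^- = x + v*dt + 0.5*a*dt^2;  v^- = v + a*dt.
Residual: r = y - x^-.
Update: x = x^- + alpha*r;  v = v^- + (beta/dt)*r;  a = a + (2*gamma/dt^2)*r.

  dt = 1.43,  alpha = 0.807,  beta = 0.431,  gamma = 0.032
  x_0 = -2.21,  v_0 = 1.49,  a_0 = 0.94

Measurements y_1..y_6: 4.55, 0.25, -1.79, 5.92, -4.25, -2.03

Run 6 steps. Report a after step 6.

step 1: x_pred=0.8818  r=3.6682  x^+=3.8420  v^+=3.9398  a^+=1.0548
step 2: x_pred=10.5544  r=-10.3044  x^+=2.2388  v^+=2.3424  a^+=0.7323
step 3: x_pred=6.3372  r=-8.1272  x^+=-0.2215  v^+=0.9401  a^+=0.4779
step 4: x_pred=1.6116  r=4.3084  x^+=5.0885  v^+=2.9221  a^+=0.6128
step 5: x_pred=9.8936  r=-14.1436  x^+=-1.5203  v^+=-0.4645  a^+=0.1701
step 6: x_pred=-2.0105  r=-0.0195  x^+=-2.0262  v^+=-0.2271  a^+=0.1695

a_post = 0.1695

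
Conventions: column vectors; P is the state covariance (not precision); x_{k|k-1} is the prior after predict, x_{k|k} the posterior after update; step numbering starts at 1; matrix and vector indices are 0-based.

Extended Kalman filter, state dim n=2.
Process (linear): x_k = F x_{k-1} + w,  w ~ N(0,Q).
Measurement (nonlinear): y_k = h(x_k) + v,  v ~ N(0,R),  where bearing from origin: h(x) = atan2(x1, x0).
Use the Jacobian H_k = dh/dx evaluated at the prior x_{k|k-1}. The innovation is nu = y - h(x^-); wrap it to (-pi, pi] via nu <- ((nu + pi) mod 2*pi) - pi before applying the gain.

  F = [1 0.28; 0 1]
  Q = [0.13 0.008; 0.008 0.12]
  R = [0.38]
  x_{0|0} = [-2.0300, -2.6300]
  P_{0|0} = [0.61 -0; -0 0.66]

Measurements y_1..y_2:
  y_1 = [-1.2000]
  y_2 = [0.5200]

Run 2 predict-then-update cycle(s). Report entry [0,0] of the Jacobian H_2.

step 1: x^-=[-2.7664, -2.6300]  P^-=[0.7917 0.1928; 0.1928 0.7800]  H_jac=[0.1805 -0.1899]  S=[0.4207]  K=[0.2527; -0.2693]  nu=[1.1815]  x^+=[-2.4678, -2.9482]  P^+=[0.7649 0.2214; 0.2214 0.7495]
step 2: x^-=[-3.2933, -2.9482]  P^-=[1.0776 0.4393; 0.4393 0.8695]  H_jac=[0.1509 -0.1686]  S=[0.4069]  K=[0.2177; -0.1973]  nu=[2.9314]  x^+=[-2.6553, -3.5265]  P^+=[1.0584 0.4568; 0.4568 0.8537]

H_jac[0,0] = 0.1509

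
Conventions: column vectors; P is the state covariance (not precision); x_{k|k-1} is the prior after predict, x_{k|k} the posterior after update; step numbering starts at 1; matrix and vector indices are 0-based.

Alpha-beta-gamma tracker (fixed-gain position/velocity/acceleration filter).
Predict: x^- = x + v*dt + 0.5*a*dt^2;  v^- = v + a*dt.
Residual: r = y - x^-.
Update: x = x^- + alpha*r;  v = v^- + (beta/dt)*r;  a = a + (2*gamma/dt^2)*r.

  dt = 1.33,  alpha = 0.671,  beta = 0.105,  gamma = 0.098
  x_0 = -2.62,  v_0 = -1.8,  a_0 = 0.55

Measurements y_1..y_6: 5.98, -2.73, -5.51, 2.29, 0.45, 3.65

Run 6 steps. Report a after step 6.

step 1: x_pred=-4.5276  r=10.5076  x^+=2.5230  v^+=-0.2390  a^+=1.7143
step 2: x_pred=3.7214  r=-6.4514  x^+=-0.6075  v^+=1.5317  a^+=0.9994
step 3: x_pred=2.3136  r=-7.8236  x^+=-2.9360  v^+=2.2433  a^+=0.1326
step 4: x_pred=0.1648  r=2.1252  x^+=1.5908  v^+=2.5874  a^+=0.3680
step 5: x_pred=5.3575  r=-4.9075  x^+=2.0646  v^+=2.6894  a^+=-0.1757
step 6: x_pred=5.4861  r=-1.8361  x^+=4.2541  v^+=2.3107  a^+=-0.3792

a_post = -0.3792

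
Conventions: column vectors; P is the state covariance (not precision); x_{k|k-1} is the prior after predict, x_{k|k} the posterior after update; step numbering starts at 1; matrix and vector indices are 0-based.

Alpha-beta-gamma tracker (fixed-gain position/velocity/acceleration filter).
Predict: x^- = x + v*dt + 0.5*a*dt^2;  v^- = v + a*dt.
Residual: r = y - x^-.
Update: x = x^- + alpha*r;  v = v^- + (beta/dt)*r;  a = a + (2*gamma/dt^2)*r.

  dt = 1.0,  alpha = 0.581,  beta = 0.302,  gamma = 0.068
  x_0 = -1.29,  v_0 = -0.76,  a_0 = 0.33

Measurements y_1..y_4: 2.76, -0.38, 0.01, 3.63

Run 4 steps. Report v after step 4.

step 1: x_pred=-1.8850  r=4.6450  x^+=0.8137  v^+=0.9728  a^+=0.9617
step 2: x_pred=2.2674  r=-2.6474  x^+=0.7293  v^+=1.1350  a^+=0.6017
step 3: x_pred=2.1651  r=-2.1551  x^+=0.9130  v^+=1.0858  a^+=0.3086
step 4: x_pred=2.1531  r=1.4769  x^+=3.0112  v^+=1.8404  a^+=0.5094

v_post = 1.8404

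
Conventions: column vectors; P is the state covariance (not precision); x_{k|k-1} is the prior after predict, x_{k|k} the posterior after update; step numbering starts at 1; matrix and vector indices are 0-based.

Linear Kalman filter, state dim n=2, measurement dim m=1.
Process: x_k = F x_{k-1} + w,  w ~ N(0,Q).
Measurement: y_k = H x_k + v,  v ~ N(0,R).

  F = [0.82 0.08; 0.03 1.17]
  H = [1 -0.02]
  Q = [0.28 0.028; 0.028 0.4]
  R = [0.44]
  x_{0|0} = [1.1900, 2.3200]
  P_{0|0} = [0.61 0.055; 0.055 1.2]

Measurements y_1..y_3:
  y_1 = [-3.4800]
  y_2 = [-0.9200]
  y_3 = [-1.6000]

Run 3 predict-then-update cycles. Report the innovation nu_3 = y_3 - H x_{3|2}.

innov = [-0.8985]

step 1: x^-=[1.1614, 2.7501]  P^-=[0.7051 0.2082; 0.2082 2.0471]  S=[1.1375]  K=[0.6161; 0.1471]  nu=[-4.5864]  x^+=[-1.6645, 2.0756]  P^+=[0.2732 0.1052; 0.1052 2.0225]
step 2: x^-=[-1.1988, 2.3786]  P^-=[0.4904 0.3252; 0.3252 3.1762]  S=[0.9187]  K=[0.5268; 0.2848]  nu=[0.3264]  x^+=[-1.0269, 2.4715]  P^+=[0.2355 0.1873; 0.1873 3.1017]
step 3: x^-=[-0.6443, 2.8609]  P^-=[0.4828 0.5043; 0.5043 4.6593]  S=[0.9045]  K=[0.5226; 0.4545]  nu=[-0.8985]  x^+=[-1.1139, 2.4525]  P^+=[0.2357 0.2894; 0.2894 4.4724]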